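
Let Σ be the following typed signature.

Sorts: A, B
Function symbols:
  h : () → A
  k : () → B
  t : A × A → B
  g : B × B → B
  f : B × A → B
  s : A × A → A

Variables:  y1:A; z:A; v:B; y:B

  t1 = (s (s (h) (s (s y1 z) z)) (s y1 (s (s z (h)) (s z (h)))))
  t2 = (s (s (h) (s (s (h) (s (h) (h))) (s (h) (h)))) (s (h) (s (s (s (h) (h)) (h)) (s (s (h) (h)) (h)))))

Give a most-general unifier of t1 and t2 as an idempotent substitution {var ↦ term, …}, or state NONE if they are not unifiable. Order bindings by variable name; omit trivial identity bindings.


{y1 ↦ (h), z ↦ (s (h) (h))}


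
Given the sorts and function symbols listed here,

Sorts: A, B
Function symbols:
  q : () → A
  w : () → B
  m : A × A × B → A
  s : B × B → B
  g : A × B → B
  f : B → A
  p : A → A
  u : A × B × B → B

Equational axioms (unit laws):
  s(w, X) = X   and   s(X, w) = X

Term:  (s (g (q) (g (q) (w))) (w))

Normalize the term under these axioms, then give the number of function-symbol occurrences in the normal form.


size = 5

1. (s (g (q) (g (q) (w))) (w))  →  (g (q) (g (q) (w)))
normal form: (g (q) (g (q) (w)))


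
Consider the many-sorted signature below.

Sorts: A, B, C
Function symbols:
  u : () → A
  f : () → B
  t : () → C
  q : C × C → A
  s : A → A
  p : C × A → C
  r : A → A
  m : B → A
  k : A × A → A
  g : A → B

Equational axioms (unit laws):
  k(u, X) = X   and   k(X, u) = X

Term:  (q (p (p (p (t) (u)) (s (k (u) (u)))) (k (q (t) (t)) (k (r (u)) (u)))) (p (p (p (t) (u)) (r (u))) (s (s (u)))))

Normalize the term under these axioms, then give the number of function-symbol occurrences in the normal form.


1. (q (p (p (p (t) (u)) (s (k (u) (u)))) (k (q (t) (t)) (k (r (u)) (u)))) (p (p (p (t) (u)) (r (u))) (s (s (u)))))  →  (q (p (p (p (t) (u)) (s (u))) (k (q (t) (t)) (k (r (u)) (u)))) (p (p (p (t) (u)) (r (u))) (s (s (u)))))
2. (q (p (p (p (t) (u)) (s (u))) (k (q (t) (t)) (k (r (u)) (u)))) (p (p (p (t) (u)) (r (u))) (s (s (u)))))  →  (q (p (p (p (t) (u)) (s (u))) (k (q (t) (t)) (r (u)))) (p (p (p (t) (u)) (r (u))) (s (s (u)))))
normal form: (q (p (p (p (t) (u)) (s (u))) (k (q (t) (t)) (r (u)))) (p (p (p (t) (u)) (r (u))) (s (s (u)))))

size = 24


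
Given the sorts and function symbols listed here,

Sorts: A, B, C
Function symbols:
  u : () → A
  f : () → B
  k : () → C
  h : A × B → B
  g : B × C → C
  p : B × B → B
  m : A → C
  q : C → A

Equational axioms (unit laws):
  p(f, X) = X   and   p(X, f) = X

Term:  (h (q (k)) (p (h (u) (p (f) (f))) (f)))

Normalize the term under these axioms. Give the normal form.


normal form = (h (q (k)) (h (u) (f)))

1. (h (q (k)) (p (h (u) (p (f) (f))) (f)))  →  (h (q (k)) (h (u) (p (f) (f))))
2. (h (q (k)) (h (u) (p (f) (f))))  →  (h (q (k)) (h (u) (f)))


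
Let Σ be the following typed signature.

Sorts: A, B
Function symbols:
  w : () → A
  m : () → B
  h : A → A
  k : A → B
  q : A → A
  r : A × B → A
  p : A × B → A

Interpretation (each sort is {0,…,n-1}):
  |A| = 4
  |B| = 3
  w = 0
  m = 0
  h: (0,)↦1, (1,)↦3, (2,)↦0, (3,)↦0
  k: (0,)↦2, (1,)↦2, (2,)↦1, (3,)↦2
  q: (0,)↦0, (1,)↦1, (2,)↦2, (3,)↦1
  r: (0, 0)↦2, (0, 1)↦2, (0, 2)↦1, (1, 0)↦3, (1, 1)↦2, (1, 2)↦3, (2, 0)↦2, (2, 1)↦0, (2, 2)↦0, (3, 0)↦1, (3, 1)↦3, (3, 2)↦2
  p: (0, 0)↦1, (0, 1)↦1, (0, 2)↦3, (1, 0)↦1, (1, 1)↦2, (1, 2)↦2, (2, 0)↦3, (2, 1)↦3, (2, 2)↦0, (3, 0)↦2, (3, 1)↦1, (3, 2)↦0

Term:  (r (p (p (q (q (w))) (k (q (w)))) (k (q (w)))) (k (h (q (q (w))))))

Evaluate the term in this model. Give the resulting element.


value = 1

  w = 0
  (q (w)) = q(0,) = 0
  (q (q (w))) = q(0,) = 0
  w = 0
  (q (w)) = q(0,) = 0
  (k (q (w))) = k(0,) = 2
  (p (q (q (w))) (k (q (w)))) = p(0, 2) = 3
  w = 0
  (q (w)) = q(0,) = 0
  (k (q (w))) = k(0,) = 2
  (p (p (q (q (w))) (k (q (w)))) (k (q (w)))) = p(3, 2) = 0
  w = 0
  (q (w)) = q(0,) = 0
  (q (q (w))) = q(0,) = 0
  (h (q (q (w)))) = h(0,) = 1
  (k (h (q (q (w))))) = k(1,) = 2
  (r (p (p (q (q (w))) (k (q (w)))) (k (q (w)))) (k (h (q (q (w)))))) = r(0, 2) = 1


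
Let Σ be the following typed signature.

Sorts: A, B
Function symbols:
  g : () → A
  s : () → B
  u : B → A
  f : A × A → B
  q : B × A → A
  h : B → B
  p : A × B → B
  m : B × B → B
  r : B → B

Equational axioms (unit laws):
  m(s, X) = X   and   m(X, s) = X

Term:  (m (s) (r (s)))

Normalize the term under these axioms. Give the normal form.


1. (m (s) (r (s)))  →  (r (s))

normal form = (r (s))


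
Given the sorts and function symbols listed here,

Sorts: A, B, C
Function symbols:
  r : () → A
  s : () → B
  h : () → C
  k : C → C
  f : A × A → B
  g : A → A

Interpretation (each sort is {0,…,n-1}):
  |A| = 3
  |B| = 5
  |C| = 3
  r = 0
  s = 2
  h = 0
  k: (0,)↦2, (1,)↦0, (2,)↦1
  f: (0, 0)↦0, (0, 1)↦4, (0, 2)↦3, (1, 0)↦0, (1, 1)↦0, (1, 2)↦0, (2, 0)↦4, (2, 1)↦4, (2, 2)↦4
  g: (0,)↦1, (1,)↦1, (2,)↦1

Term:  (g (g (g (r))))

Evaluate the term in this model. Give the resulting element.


value = 1

  r = 0
  (g (r)) = g(0,) = 1
  (g (g (r))) = g(1,) = 1
  (g (g (g (r)))) = g(1,) = 1


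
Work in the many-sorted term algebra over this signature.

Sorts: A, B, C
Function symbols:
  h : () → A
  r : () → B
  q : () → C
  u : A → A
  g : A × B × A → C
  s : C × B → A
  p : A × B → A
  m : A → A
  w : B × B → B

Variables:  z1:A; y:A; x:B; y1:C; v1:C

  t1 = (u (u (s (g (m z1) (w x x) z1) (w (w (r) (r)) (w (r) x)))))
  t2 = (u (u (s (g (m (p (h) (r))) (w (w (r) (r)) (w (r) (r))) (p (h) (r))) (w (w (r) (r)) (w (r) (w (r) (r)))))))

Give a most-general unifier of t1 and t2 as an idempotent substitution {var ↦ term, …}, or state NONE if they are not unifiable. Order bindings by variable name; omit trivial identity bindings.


{x ↦ (w (r) (r)), z1 ↦ (p (h) (r))}


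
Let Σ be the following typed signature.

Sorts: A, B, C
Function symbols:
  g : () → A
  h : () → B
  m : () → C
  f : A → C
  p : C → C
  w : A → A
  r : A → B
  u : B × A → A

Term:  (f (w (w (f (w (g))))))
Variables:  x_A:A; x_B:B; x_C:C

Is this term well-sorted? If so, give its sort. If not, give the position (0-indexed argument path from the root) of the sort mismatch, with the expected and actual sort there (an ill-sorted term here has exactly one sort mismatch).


          (g) : A
        (w (g)) : A
      (f (w (g))) : C
    (w (f (w (g)))) : ✗ arg 0 at [0, 0, 0] has sort C, expected A

ill-sorted at position [0, 0, 0]: expected A, got C


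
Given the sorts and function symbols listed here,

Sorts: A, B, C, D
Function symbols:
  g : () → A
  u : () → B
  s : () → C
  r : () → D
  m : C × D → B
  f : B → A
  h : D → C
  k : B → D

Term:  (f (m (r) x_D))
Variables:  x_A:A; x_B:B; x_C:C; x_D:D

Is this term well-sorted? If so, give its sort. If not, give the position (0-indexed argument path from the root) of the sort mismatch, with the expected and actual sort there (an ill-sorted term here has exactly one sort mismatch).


ill-sorted at position [0, 0]: expected C, got D

    (r) : D
    x_D : D
  (m (r) x_D) : ✗ arg 0 at [0, 0] has sort D, expected C


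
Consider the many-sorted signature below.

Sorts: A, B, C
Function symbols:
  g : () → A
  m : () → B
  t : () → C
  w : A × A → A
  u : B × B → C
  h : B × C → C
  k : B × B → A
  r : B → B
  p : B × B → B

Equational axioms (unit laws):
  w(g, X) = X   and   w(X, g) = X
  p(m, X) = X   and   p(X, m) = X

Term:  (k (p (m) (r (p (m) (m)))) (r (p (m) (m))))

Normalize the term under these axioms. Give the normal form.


normal form = (k (r (m)) (r (m)))

1. (k (p (m) (r (p (m) (m)))) (r (p (m) (m))))  →  (k (r (p (m) (m))) (r (p (m) (m))))
2. (k (r (p (m) (m))) (r (p (m) (m))))  →  (k (r (m)) (r (p (m) (m))))
3. (k (r (m)) (r (p (m) (m))))  →  (k (r (m)) (r (m)))


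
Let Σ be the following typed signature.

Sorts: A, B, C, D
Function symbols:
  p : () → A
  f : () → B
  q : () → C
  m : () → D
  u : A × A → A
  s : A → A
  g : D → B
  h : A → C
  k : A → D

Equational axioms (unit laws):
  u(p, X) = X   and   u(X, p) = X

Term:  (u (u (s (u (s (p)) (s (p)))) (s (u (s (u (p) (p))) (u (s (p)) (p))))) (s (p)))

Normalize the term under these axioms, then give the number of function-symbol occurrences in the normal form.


size = 16

1. (u (u (s (u (s (p)) (s (p)))) (s (u (s (u (p) (p))) (u (s (p)) (p))))) (s (p)))  →  (u (u (s (u (s (p)) (s (p)))) (s (u (s (p)) (u (s (p)) (p))))) (s (p)))
2. (u (u (s (u (s (p)) (s (p)))) (s (u (s (p)) (u (s (p)) (p))))) (s (p)))  →  (u (u (s (u (s (p)) (s (p)))) (s (u (s (p)) (s (p))))) (s (p)))
normal form: (u (u (s (u (s (p)) (s (p)))) (s (u (s (p)) (s (p))))) (s (p)))


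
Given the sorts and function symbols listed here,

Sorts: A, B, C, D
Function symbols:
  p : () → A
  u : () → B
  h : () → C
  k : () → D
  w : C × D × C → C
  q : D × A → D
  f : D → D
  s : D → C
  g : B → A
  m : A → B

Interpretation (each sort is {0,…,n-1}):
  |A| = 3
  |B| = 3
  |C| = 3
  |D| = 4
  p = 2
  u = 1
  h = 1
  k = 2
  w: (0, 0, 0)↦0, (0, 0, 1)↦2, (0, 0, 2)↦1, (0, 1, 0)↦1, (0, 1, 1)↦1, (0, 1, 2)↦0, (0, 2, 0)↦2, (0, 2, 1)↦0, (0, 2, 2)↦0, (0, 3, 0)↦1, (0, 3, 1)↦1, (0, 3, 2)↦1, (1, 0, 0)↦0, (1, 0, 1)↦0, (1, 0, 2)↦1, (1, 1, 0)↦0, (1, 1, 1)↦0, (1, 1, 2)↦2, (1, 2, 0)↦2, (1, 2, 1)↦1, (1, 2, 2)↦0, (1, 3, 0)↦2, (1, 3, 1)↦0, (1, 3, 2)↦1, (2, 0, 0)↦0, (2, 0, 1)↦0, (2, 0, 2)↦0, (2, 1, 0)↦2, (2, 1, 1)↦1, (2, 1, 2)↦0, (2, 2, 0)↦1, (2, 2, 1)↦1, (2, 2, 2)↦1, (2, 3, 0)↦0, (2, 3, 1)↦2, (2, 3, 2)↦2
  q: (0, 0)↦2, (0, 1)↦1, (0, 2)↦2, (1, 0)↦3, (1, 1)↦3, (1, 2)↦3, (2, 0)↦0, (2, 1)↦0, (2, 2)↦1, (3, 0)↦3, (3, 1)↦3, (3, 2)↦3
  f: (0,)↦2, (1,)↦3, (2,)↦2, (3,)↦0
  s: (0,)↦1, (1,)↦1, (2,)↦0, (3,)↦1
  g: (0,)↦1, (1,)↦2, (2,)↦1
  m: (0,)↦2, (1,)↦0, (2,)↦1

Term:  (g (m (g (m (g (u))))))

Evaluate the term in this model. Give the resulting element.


value = 2

  u = 1
  (g (u)) = g(1,) = 2
  (m (g (u))) = m(2,) = 1
  (g (m (g (u)))) = g(1,) = 2
  (m (g (m (g (u))))) = m(2,) = 1
  (g (m (g (m (g (u)))))) = g(1,) = 2


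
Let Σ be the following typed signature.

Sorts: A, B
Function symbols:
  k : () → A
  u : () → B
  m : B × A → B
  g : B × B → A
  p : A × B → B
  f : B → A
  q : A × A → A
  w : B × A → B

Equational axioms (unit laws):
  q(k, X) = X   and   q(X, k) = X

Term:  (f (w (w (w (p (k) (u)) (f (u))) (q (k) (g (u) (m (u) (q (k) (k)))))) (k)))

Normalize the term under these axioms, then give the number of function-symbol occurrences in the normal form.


size = 15

1. (f (w (w (w (p (k) (u)) (f (u))) (q (k) (g (u) (m (u) (q (k) (k)))))) (k)))  →  (f (w (w (w (p (k) (u)) (f (u))) (g (u) (m (u) (q (k) (k))))) (k)))
2. (f (w (w (w (p (k) (u)) (f (u))) (g (u) (m (u) (q (k) (k))))) (k)))  →  (f (w (w (w (p (k) (u)) (f (u))) (g (u) (m (u) (k)))) (k)))
normal form: (f (w (w (w (p (k) (u)) (f (u))) (g (u) (m (u) (k)))) (k)))


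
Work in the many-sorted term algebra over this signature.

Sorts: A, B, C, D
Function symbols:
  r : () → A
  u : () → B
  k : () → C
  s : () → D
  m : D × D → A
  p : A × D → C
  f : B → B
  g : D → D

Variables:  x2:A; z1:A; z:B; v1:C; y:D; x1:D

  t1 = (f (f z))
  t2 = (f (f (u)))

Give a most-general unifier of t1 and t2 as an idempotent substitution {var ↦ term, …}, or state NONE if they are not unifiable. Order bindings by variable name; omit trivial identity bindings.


{z ↦ (u)}


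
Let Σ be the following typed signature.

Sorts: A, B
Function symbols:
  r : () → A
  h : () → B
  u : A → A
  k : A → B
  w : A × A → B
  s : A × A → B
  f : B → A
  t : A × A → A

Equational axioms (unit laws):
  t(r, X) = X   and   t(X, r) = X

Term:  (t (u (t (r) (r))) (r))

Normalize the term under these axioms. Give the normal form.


normal form = (u (r))

1. (t (u (t (r) (r))) (r))  →  (u (t (r) (r)))
2. (u (t (r) (r)))  →  (u (r))


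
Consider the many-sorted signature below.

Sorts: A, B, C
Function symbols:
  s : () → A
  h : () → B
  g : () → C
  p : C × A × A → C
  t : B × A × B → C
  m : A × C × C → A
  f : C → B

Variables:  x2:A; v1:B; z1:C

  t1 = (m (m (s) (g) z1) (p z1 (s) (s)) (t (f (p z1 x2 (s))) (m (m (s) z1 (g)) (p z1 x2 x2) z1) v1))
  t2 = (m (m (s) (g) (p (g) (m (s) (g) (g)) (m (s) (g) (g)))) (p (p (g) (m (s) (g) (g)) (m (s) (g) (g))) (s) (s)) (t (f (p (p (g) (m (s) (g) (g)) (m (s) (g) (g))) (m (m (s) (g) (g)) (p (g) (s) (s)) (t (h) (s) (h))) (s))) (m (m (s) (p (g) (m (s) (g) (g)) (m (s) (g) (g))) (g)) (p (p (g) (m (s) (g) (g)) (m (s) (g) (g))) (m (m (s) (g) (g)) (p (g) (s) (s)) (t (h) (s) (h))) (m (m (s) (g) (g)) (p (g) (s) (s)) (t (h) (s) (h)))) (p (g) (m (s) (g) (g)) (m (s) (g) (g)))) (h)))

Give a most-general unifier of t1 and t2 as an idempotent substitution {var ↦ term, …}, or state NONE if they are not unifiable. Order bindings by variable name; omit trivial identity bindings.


{v1 ↦ (h), x2 ↦ (m (m (s) (g) (g)) (p (g) (s) (s)) (t (h) (s) (h))), z1 ↦ (p (g) (m (s) (g) (g)) (m (s) (g) (g)))}


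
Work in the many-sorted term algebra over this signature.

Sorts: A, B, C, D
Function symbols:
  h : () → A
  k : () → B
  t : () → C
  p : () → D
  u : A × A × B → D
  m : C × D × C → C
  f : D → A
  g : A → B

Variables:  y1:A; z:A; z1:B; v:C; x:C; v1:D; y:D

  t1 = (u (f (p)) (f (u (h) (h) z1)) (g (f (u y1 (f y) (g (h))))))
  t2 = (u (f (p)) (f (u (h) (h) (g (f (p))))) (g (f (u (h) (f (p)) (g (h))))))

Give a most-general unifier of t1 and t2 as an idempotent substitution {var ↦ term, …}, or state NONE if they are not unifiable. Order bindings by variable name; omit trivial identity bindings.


{y ↦ (p), y1 ↦ (h), z1 ↦ (g (f (p)))}


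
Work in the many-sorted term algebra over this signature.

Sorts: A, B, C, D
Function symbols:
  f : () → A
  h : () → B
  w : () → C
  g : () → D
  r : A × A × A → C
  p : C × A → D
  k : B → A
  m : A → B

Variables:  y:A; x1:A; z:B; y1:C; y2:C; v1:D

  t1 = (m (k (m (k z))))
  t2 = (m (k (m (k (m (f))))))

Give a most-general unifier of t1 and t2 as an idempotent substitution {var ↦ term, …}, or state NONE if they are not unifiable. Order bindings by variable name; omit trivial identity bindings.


{z ↦ (m (f))}


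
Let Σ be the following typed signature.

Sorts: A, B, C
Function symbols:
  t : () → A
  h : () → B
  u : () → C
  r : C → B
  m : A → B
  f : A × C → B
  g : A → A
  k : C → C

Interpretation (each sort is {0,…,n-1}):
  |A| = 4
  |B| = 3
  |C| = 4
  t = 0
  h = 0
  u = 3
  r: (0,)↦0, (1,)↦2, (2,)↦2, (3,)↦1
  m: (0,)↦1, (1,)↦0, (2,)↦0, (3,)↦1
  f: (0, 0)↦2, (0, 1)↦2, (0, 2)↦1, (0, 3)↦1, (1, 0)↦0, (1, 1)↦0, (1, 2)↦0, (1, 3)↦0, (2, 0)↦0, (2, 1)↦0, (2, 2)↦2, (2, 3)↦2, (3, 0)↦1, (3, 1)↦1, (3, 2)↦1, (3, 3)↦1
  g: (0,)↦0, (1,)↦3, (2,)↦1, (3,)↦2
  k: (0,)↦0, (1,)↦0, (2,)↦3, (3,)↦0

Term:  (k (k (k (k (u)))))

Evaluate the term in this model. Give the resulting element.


  u = 3
  (k (u)) = k(3,) = 0
  (k (k (u))) = k(0,) = 0
  (k (k (k (u)))) = k(0,) = 0
  (k (k (k (k (u))))) = k(0,) = 0

value = 0


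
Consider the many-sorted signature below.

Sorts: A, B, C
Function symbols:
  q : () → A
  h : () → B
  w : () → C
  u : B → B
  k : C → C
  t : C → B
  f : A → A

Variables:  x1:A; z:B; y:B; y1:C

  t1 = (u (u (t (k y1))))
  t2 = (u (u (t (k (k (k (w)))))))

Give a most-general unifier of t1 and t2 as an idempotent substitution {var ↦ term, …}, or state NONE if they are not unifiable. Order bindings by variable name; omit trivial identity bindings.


{y1 ↦ (k (k (w)))}


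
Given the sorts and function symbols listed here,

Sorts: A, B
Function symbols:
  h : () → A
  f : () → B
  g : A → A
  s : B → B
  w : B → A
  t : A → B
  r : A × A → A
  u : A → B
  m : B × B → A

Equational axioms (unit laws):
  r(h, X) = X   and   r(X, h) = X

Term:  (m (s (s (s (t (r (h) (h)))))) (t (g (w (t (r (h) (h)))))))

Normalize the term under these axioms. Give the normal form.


1. (m (s (s (s (t (r (h) (h)))))) (t (g (w (t (r (h) (h)))))))  →  (m (s (s (s (t (h))))) (t (g (w (t (r (h) (h)))))))
2. (m (s (s (s (t (h))))) (t (g (w (t (r (h) (h)))))))  →  (m (s (s (s (t (h))))) (t (g (w (t (h))))))

normal form = (m (s (s (s (t (h))))) (t (g (w (t (h))))))


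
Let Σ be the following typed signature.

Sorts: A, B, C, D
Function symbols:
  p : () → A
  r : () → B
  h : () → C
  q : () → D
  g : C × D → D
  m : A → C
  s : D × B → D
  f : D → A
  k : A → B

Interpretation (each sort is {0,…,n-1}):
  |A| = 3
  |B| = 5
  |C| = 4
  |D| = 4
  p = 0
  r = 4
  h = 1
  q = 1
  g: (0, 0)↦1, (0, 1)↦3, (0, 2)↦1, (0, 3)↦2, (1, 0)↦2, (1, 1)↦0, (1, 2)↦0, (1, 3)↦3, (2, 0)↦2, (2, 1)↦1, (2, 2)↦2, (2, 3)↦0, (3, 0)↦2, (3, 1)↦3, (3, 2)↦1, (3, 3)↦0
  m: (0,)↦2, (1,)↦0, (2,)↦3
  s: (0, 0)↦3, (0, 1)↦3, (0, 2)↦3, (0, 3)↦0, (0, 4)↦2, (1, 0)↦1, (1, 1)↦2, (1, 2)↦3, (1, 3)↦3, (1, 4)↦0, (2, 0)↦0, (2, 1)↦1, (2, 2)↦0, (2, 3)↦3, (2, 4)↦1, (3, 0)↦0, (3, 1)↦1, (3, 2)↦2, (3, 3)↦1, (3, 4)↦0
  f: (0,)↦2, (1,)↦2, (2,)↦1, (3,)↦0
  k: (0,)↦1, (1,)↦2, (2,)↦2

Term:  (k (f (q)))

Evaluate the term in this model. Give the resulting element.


value = 2

  q = 1
  (f (q)) = f(1,) = 2
  (k (f (q))) = k(2,) = 2


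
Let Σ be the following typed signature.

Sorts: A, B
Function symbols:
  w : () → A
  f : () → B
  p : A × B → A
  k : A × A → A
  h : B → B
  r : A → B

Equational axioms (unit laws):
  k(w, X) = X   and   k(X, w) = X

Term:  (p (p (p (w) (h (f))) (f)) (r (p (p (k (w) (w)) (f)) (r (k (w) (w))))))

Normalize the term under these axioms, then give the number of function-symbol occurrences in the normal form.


1. (p (p (p (w) (h (f))) (f)) (r (p (p (k (w) (w)) (f)) (r (k (w) (w))))))  →  (p (p (p (w) (h (f))) (f)) (r (p (p (w) (f)) (r (k (w) (w))))))
2. (p (p (p (w) (h (f))) (f)) (r (p (p (w) (f)) (r (k (w) (w))))))  →  (p (p (p (w) (h (f))) (f)) (r (p (p (w) (f)) (r (w)))))
normal form: (p (p (p (w) (h (f))) (f)) (r (p (p (w) (f)) (r (w)))))

size = 14


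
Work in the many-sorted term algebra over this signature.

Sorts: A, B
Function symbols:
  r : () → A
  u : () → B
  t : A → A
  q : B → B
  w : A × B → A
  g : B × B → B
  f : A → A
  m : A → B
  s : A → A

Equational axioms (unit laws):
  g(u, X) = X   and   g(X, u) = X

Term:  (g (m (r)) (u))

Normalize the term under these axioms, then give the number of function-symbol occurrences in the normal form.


1. (g (m (r)) (u))  →  (m (r))
normal form: (m (r))

size = 2


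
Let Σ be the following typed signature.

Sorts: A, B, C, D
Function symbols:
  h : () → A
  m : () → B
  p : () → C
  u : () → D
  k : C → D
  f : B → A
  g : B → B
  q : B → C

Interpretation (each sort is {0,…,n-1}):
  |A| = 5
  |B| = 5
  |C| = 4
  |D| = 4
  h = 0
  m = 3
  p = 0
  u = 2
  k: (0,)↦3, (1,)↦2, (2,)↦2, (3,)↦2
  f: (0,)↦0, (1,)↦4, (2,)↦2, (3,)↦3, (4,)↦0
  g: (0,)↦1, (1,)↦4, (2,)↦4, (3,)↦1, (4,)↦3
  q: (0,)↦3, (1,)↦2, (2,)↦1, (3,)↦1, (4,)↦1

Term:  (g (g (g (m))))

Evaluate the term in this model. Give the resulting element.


  m = 3
  (g (m)) = g(3,) = 1
  (g (g (m))) = g(1,) = 4
  (g (g (g (m)))) = g(4,) = 3

value = 3


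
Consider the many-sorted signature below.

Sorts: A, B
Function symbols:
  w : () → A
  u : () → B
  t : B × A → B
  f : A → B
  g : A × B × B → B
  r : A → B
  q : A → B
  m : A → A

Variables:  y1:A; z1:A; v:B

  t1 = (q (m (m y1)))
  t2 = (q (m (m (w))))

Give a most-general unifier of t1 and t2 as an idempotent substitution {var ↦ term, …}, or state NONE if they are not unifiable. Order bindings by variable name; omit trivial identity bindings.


{y1 ↦ (w)}


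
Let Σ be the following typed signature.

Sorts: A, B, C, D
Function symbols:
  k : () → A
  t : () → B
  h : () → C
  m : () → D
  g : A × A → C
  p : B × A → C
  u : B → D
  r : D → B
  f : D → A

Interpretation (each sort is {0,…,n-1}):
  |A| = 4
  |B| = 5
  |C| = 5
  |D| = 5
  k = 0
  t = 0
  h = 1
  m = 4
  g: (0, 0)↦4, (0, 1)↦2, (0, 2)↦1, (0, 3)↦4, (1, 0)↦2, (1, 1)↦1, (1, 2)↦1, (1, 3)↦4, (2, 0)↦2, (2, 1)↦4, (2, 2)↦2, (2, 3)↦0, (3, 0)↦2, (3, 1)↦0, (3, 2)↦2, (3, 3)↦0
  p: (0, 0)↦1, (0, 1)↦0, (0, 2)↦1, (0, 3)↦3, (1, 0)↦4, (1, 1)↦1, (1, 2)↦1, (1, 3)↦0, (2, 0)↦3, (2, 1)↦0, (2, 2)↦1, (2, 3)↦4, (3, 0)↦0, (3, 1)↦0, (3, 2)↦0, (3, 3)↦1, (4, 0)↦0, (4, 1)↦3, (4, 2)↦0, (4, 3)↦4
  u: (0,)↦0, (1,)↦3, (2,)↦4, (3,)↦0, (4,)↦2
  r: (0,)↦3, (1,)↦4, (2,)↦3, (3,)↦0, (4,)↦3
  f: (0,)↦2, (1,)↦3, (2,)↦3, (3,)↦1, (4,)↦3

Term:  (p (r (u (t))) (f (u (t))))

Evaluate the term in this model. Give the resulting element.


value = 0

  t = 0
  (u (t)) = u(0,) = 0
  (r (u (t))) = r(0,) = 3
  t = 0
  (u (t)) = u(0,) = 0
  (f (u (t))) = f(0,) = 2
  (p (r (u (t))) (f (u (t)))) = p(3, 2) = 0


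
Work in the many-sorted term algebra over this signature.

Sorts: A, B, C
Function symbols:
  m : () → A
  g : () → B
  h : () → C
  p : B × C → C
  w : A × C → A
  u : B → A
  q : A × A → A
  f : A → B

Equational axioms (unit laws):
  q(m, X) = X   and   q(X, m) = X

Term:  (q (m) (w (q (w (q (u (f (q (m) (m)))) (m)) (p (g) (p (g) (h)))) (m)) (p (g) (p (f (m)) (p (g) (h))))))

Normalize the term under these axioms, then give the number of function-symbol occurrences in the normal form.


size = 18

1. (q (m) (w (q (w (q (u (f (q (m) (m)))) (m)) (p (g) (p (g) (h)))) (m)) (p (g) (p (f (m)) (p (g) (h))))))  →  (w (q (w (q (u (f (q (m) (m)))) (m)) (p (g) (p (g) (h)))) (m)) (p (g) (p (f (m)) (p (g) (h)))))
2. (w (q (w (q (u (f (q (m) (m)))) (m)) (p (g) (p (g) (h)))) (m)) (p (g) (p (f (m)) (p (g) (h)))))  →  (w (w (q (u (f (q (m) (m)))) (m)) (p (g) (p (g) (h)))) (p (g) (p (f (m)) (p (g) (h)))))
3. (w (w (q (u (f (q (m) (m)))) (m)) (p (g) (p (g) (h)))) (p (g) (p (f (m)) (p (g) (h)))))  →  (w (w (u (f (q (m) (m)))) (p (g) (p (g) (h)))) (p (g) (p (f (m)) (p (g) (h)))))
4. (w (w (u (f (q (m) (m)))) (p (g) (p (g) (h)))) (p (g) (p (f (m)) (p (g) (h)))))  →  (w (w (u (f (m))) (p (g) (p (g) (h)))) (p (g) (p (f (m)) (p (g) (h)))))
normal form: (w (w (u (f (m))) (p (g) (p (g) (h)))) (p (g) (p (f (m)) (p (g) (h)))))


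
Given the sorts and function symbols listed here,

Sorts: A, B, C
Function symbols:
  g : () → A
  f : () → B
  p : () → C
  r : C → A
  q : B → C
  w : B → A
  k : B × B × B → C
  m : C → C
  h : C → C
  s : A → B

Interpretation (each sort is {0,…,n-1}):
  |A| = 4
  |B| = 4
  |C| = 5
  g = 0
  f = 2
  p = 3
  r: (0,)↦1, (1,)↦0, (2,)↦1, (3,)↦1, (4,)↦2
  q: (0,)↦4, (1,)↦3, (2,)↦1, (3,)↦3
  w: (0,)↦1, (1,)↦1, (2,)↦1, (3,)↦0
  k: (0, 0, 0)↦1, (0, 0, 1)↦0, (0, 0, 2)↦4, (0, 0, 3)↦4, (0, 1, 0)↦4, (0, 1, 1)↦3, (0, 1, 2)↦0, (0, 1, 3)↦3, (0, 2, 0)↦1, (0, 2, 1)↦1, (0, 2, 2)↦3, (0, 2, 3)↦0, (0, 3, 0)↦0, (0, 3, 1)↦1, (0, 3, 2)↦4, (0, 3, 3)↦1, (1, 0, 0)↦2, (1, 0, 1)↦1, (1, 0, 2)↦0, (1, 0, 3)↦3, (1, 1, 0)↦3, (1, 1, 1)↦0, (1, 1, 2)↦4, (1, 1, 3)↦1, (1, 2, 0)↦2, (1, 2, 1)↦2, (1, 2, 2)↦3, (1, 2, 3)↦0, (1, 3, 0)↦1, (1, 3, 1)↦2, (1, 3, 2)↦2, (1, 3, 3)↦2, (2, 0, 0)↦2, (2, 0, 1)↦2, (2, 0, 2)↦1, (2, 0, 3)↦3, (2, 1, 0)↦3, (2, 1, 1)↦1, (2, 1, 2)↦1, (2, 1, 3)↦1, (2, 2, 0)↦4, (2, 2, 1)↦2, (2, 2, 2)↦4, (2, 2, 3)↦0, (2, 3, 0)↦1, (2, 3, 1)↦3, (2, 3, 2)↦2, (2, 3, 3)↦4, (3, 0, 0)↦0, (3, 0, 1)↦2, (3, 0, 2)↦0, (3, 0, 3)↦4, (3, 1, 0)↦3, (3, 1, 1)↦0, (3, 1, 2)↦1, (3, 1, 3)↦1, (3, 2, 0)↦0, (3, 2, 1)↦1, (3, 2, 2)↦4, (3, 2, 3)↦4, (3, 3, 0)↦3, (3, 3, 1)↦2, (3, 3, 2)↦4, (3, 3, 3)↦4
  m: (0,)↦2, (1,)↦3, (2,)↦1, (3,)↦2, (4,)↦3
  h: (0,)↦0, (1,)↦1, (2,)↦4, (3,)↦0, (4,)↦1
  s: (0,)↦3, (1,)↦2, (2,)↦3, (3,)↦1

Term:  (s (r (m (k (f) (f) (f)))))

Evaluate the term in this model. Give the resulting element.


  f = 2
  f = 2
  f = 2
  (k (f) (f) (f)) = k(2, 2, 2) = 4
  (m (k (f) (f) (f))) = m(4,) = 3
  (r (m (k (f) (f) (f)))) = r(3,) = 1
  (s (r (m (k (f) (f) (f))))) = s(1,) = 2

value = 2


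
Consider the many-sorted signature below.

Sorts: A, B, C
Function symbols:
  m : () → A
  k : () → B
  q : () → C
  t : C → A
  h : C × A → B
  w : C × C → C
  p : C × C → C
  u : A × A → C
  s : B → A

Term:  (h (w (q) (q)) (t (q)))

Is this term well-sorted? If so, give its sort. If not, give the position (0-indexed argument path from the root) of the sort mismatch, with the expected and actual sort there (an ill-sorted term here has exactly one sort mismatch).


    (q) : C
    (q) : C
  (w (q) (q)) : C
    (q) : C
  (t (q)) : A
(h (w (q) (q)) (t (q))) : B

well-sorted; sort = B


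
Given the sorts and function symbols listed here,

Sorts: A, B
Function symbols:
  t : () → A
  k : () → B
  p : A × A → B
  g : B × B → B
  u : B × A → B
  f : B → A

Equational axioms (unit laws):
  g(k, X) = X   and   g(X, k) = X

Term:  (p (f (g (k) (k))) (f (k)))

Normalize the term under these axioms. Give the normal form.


1. (p (f (g (k) (k))) (f (k)))  →  (p (f (k)) (f (k)))

normal form = (p (f (k)) (f (k)))


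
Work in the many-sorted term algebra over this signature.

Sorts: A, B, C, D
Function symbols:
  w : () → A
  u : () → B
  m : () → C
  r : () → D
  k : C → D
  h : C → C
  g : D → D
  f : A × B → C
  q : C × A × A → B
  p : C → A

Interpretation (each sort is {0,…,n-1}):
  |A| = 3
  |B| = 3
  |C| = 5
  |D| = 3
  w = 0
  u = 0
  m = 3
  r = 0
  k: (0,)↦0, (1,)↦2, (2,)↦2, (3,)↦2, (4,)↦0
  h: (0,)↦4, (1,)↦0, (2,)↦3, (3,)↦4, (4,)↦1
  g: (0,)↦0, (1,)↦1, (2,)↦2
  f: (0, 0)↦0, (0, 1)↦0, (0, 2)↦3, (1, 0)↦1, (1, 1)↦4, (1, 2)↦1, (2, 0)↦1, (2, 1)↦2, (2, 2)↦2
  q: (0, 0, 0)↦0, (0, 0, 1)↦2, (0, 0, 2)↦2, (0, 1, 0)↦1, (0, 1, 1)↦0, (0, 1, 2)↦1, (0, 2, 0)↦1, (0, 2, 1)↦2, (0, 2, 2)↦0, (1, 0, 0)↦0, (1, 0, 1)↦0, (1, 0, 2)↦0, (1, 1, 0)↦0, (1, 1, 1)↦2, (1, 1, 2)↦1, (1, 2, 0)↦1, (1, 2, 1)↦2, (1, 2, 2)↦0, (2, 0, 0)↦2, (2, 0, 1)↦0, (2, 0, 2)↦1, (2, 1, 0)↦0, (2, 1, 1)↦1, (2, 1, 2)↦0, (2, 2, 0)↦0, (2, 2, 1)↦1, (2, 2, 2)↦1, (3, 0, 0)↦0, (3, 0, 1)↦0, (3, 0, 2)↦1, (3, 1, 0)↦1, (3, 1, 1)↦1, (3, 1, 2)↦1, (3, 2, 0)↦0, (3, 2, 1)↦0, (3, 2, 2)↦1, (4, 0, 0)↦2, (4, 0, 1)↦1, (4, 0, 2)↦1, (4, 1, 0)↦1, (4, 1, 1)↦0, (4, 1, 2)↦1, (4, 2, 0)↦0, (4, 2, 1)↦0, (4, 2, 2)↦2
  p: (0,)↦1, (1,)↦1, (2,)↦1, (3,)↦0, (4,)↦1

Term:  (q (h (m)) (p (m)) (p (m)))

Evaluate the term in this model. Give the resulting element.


value = 2

  m = 3
  (h (m)) = h(3,) = 4
  m = 3
  (p (m)) = p(3,) = 0
  m = 3
  (p (m)) = p(3,) = 0
  (q (h (m)) (p (m)) (p (m))) = q(4, 0, 0) = 2


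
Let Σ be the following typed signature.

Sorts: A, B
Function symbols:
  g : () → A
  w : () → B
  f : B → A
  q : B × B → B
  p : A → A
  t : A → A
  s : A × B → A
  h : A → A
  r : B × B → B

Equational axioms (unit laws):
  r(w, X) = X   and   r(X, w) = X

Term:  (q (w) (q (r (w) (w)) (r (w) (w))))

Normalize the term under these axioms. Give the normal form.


1. (q (w) (q (r (w) (w)) (r (w) (w))))  →  (q (w) (q (w) (r (w) (w))))
2. (q (w) (q (w) (r (w) (w))))  →  (q (w) (q (w) (w)))

normal form = (q (w) (q (w) (w)))


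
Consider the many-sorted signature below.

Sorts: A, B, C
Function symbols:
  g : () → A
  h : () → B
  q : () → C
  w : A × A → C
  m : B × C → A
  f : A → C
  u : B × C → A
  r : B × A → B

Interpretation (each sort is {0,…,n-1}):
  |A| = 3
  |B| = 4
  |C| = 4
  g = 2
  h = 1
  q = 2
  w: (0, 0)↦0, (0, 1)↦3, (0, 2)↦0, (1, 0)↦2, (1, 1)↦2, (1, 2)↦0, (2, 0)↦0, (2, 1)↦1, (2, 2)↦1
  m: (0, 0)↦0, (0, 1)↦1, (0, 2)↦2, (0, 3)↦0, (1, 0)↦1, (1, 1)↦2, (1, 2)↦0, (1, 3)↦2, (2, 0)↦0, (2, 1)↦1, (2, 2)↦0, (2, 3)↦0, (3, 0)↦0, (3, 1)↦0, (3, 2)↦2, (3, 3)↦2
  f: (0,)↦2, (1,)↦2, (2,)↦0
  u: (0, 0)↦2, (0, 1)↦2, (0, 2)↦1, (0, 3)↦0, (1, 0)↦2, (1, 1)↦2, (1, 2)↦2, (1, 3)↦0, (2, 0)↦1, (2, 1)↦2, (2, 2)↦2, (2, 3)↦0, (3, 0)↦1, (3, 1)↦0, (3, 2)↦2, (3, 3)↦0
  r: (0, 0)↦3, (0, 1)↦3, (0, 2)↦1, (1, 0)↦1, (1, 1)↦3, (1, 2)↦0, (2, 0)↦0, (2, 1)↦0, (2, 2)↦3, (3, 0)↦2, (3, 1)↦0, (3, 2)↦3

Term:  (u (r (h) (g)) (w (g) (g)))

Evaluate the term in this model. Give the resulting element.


value = 2

  h = 1
  g = 2
  (r (h) (g)) = r(1, 2) = 0
  g = 2
  g = 2
  (w (g) (g)) = w(2, 2) = 1
  (u (r (h) (g)) (w (g) (g))) = u(0, 1) = 2


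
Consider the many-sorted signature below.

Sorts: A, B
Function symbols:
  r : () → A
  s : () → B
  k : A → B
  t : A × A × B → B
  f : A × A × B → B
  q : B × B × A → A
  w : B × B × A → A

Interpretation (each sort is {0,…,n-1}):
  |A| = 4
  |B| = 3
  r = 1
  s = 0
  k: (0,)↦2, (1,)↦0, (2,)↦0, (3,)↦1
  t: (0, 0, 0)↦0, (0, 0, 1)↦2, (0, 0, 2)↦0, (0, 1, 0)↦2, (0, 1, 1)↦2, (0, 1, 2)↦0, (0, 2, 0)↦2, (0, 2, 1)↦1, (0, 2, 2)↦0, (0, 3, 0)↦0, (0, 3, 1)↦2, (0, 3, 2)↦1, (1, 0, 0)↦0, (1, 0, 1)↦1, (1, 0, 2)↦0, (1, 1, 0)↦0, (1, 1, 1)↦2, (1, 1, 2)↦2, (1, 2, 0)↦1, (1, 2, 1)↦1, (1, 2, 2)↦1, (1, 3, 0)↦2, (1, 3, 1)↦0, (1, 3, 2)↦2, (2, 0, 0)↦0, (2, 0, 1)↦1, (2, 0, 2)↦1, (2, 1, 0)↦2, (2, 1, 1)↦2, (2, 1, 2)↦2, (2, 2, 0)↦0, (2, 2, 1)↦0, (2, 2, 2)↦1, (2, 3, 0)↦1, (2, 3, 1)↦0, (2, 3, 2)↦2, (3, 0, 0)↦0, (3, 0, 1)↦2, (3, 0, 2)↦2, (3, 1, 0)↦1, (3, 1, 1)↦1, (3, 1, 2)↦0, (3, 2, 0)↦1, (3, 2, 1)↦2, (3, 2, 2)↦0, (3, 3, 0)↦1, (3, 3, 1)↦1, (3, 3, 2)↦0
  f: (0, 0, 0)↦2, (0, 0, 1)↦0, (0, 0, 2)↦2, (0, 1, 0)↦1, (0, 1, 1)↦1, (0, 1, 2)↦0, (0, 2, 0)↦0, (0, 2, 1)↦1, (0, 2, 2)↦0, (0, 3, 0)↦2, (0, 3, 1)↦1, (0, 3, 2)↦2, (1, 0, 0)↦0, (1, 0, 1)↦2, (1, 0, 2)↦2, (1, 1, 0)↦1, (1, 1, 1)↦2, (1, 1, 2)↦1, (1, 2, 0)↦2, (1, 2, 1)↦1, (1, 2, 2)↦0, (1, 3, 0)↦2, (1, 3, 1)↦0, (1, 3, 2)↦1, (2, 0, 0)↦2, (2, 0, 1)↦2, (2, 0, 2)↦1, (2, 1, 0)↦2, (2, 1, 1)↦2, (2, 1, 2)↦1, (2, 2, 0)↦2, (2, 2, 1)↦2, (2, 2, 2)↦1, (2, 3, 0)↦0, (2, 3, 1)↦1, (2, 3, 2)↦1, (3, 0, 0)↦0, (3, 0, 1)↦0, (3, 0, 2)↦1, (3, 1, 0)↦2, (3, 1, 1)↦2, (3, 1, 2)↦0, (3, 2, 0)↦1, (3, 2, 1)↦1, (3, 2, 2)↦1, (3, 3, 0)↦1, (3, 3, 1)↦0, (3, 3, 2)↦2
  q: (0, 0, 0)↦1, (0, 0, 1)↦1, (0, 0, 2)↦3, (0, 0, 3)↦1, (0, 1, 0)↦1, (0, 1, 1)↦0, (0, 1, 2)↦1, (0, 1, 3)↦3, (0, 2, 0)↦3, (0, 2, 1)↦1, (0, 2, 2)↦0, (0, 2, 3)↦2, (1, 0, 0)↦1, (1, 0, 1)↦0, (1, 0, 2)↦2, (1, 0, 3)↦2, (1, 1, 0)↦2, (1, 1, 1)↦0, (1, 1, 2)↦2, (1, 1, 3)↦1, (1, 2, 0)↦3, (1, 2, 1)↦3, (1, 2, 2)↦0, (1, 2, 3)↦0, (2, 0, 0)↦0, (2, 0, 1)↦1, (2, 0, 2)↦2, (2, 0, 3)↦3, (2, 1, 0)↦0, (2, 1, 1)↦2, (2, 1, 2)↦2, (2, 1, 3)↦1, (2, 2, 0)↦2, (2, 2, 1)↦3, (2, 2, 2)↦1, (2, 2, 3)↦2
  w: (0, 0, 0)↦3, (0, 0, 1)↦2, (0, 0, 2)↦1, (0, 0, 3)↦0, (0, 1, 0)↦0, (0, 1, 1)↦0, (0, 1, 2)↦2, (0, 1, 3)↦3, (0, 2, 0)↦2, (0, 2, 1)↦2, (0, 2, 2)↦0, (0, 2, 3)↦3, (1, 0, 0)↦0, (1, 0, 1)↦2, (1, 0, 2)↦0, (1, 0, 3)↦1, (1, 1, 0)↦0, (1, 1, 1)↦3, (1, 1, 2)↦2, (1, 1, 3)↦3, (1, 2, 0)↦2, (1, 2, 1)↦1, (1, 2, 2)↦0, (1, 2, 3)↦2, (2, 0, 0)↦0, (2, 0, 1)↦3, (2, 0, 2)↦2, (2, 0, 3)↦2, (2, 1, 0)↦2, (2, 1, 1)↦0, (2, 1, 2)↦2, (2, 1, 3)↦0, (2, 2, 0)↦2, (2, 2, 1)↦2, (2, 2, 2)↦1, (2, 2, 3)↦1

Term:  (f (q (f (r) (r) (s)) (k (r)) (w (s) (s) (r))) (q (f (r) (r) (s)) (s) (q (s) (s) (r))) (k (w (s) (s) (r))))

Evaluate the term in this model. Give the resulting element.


  r = 1
  r = 1
  s = 0
  (f (r) (r) (s)) = f(1, 1, 0) = 1
  r = 1
  (k (r)) = k(1,) = 0
  s = 0
  s = 0
  r = 1
  (w (s) (s) (r)) = w(0, 0, 1) = 2
  (q (f (r) (r) (s)) (k (r)) (w (s) (s) (r))) = q(1, 0, 2) = 2
  r = 1
  r = 1
  s = 0
  (f (r) (r) (s)) = f(1, 1, 0) = 1
  s = 0
  s = 0
  s = 0
  r = 1
  (q (s) (s) (r)) = q(0, 0, 1) = 1
  (q (f (r) (r) (s)) (s) (q (s) (s) (r))) = q(1, 0, 1) = 0
  s = 0
  s = 0
  r = 1
  (w (s) (s) (r)) = w(0, 0, 1) = 2
  (k (w (s) (s) (r))) = k(2,) = 0
  (f (q (f (r) (r) (s)) (k (r)) (w (s) (s) (r))) (q (f (r) (r) (s)) (s) (q (s) (s) (r))) (k (w (s) (s) (r)))) = f(2, 0, 0) = 2

value = 2


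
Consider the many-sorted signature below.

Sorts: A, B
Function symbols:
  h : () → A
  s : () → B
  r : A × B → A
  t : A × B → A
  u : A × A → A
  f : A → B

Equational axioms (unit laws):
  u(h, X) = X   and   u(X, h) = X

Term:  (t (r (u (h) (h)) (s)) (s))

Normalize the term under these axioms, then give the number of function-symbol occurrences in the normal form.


size = 5

1. (t (r (u (h) (h)) (s)) (s))  →  (t (r (h) (s)) (s))
normal form: (t (r (h) (s)) (s))


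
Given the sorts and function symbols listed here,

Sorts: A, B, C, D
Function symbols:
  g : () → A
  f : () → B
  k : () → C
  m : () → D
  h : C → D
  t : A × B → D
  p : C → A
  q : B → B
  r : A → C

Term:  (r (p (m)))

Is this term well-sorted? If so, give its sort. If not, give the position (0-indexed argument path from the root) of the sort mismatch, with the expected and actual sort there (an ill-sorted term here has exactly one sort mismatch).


    (m) : D
  (p (m)) : ✗ arg 0 at [0, 0] has sort D, expected C

ill-sorted at position [0, 0]: expected C, got D


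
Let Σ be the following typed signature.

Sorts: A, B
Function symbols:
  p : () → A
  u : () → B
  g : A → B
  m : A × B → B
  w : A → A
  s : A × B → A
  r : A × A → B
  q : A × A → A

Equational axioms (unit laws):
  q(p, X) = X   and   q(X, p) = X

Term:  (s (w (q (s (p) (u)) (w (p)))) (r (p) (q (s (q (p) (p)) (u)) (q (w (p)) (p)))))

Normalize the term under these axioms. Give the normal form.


1. (s (w (q (s (p) (u)) (w (p)))) (r (p) (q (s (q (p) (p)) (u)) (q (w (p)) (p)))))  →  (s (w (q (s (p) (u)) (w (p)))) (r (p) (q (s (p) (u)) (q (w (p)) (p)))))
2. (s (w (q (s (p) (u)) (w (p)))) (r (p) (q (s (p) (u)) (q (w (p)) (p)))))  →  (s (w (q (s (p) (u)) (w (p)))) (r (p) (q (s (p) (u)) (w (p)))))

normal form = (s (w (q (s (p) (u)) (w (p)))) (r (p) (q (s (p) (u)) (w (p)))))


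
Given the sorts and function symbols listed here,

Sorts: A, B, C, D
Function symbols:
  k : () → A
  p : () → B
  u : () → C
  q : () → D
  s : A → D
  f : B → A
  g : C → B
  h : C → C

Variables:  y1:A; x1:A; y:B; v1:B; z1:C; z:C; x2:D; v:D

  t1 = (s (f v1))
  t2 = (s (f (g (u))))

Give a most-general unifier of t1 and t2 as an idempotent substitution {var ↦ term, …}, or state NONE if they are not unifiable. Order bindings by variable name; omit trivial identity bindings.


{v1 ↦ (g (u))}


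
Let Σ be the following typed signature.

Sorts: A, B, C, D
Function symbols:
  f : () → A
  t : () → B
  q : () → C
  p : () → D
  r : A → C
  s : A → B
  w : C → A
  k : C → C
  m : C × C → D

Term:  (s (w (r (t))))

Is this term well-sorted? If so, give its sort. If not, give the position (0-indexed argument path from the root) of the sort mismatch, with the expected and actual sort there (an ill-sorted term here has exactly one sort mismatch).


      (t) : B
    (r (t)) : ✗ arg 0 at [0, 0, 0] has sort B, expected A

ill-sorted at position [0, 0, 0]: expected A, got B


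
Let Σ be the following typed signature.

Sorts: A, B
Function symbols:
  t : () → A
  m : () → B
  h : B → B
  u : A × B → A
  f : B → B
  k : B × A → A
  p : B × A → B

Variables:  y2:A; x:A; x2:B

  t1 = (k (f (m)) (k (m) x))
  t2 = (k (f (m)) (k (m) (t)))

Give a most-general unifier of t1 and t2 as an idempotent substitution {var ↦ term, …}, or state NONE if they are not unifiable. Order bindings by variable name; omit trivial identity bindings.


{x ↦ (t)}


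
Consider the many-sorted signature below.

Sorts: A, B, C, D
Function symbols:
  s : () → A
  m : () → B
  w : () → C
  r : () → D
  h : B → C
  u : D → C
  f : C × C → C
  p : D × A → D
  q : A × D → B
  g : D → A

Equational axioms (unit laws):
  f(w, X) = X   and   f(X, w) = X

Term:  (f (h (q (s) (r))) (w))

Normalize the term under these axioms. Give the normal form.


1. (f (h (q (s) (r))) (w))  →  (h (q (s) (r)))

normal form = (h (q (s) (r)))


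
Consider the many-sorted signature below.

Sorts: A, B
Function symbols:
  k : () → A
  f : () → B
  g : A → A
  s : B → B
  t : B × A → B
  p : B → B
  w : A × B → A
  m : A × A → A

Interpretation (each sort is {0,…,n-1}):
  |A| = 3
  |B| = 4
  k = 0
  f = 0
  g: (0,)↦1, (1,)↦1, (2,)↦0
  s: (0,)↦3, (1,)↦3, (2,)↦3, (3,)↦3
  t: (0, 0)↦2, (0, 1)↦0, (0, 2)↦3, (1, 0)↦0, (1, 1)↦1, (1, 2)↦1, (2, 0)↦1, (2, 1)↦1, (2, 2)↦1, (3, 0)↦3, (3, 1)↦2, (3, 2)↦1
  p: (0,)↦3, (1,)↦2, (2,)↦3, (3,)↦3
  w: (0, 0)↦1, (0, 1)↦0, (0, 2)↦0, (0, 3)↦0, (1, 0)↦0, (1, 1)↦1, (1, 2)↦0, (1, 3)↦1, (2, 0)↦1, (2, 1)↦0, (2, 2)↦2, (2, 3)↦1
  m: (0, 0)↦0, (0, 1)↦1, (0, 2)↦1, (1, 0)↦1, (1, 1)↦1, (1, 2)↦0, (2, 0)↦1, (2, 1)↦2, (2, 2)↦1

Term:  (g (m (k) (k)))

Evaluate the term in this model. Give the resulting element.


  k = 0
  k = 0
  (m (k) (k)) = m(0, 0) = 0
  (g (m (k) (k))) = g(0,) = 1

value = 1


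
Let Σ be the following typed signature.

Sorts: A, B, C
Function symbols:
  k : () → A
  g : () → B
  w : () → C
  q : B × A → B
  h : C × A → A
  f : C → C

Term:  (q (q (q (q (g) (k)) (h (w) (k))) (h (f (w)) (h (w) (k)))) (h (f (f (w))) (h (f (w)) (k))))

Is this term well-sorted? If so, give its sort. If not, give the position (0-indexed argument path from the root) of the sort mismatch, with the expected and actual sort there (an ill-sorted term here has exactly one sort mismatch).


well-sorted; sort = B

        (g) : B
        (k) : A
      (q (g) (k)) : B
        (w) : C
        (k) : A
      (h (w) (k)) : A
    (q (q (g) (k)) (h (w) (k))) : B
        (w) : C
      (f (w)) : C
        (w) : C
        (k) : A
      (h (w) (k)) : A
    (h (f (w)) (h (w) (k))) : A
  (q (q (q (g) (k)) (h (w) (k))) (h (f (w)) (h (w) (k)))) : B
        (w) : C
      (f (w)) : C
    (f (f (w))) : C
        (w) : C
      (f (w)) : C
      (k) : A
    (h (f (w)) (k)) : A
  (h (f (f (w))) (h (f (w)) (k))) : A
(q (q (q (q (g) (k)) (h (w) (k))) (h (f (w)) (h (w) (k)))) (h (f (f (w))) (h (f (w)) (k)))) : B


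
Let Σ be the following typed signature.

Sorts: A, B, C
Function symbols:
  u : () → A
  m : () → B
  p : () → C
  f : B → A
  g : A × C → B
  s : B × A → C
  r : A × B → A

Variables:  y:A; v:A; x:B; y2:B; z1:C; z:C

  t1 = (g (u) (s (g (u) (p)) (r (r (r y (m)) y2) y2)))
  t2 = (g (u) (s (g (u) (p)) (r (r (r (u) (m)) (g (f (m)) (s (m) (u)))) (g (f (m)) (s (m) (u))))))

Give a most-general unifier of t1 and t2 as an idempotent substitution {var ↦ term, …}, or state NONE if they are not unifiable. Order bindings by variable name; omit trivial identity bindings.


{y ↦ (u), y2 ↦ (g (f (m)) (s (m) (u)))}


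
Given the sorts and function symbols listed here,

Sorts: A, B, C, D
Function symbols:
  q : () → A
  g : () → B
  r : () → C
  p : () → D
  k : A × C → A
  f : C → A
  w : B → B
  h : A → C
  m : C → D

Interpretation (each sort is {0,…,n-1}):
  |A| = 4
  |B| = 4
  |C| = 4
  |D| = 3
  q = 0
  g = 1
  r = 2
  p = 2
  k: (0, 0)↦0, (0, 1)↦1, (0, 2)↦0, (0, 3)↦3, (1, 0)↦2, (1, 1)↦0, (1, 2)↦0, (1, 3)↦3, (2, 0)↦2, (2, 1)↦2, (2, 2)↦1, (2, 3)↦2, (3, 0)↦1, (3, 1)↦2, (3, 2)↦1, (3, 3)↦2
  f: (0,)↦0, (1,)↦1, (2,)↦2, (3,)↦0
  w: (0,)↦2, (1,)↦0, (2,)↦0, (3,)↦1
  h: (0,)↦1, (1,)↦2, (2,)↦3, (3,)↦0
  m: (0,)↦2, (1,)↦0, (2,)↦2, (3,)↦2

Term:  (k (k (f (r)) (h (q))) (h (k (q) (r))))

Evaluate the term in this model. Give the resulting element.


  r = 2
  (f (r)) = f(2,) = 2
  q = 0
  (h (q)) = h(0,) = 1
  (k (f (r)) (h (q))) = k(2, 1) = 2
  q = 0
  r = 2
  (k (q) (r)) = k(0, 2) = 0
  (h (k (q) (r))) = h(0,) = 1
  (k (k (f (r)) (h (q))) (h (k (q) (r)))) = k(2, 1) = 2

value = 2
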